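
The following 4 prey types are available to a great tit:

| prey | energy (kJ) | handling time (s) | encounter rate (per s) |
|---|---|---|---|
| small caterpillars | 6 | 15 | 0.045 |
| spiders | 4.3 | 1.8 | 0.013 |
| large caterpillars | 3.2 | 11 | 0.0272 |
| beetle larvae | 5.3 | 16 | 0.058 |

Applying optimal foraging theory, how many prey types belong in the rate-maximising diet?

Profitabilities (E/h, kJ/s): spiders 2.39, small caterpillars 0.4, beetle larvae 0.331, large caterpillars 0.291. Add prey in this order while the next type's profitability exceeds the intake rate on those already taken.
Rate on top 1: 0.05462. small caterpillars: 0.4 > 0.05462 → include.
Rate on top 2: 0.1919. beetle larvae: 0.331 > 0.1919 → include.
Rate on top 3: 0.2411. large caterpillars: 0.291 > 0.2411 → include.
Optimal diet: spiders, small caterpillars, beetle larvae, large caterpillars — 4 of 4 types.

4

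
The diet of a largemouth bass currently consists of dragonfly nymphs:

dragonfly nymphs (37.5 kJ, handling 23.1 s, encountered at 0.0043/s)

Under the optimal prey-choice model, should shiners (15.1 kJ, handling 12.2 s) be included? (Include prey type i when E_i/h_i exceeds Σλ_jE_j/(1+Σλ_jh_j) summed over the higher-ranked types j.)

On dragonfly nymphs alone, R = ΣλE/(1+Σλh) = 0.1613/1.099 = 0.1467 kJ/s.
Profitability of shiners: 15.1/12.2 = 1.238 kJ/s.
Since 1.238 > R, including shiners increases the long-run rate.

Yes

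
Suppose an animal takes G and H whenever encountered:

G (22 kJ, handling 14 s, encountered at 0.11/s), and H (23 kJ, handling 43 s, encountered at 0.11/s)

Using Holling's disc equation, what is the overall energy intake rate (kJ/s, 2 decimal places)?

0.68 kJ/s

Energy encountered per unit search time: 0.11×22 + 0.11×23 = 4.95 kJ/s.
Handling time per unit search time: 0.11×14 + 0.11×43 = 6.27.
Rate = 4.95/(1 + 6.27) = 0.6809 kJ/s.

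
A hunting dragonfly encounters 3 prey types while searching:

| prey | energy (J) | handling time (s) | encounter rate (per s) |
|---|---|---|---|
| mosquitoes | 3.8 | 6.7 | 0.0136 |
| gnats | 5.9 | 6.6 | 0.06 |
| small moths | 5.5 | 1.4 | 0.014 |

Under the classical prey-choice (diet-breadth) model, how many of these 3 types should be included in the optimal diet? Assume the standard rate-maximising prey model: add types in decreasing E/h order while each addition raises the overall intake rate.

3

Profitabilities (E/h, J/s): small moths 3.93, gnats 0.894, mosquitoes 0.567. Add prey in this order while the next type's profitability exceeds the intake rate on those already taken.
Rate on top 1: 0.07552. gnats: 0.894 > 0.07552 → include.
Rate on top 2: 0.3045. mosquitoes: 0.567 > 0.3045 → include.
Optimal diet: small moths, gnats, mosquitoes — 3 of 3 types.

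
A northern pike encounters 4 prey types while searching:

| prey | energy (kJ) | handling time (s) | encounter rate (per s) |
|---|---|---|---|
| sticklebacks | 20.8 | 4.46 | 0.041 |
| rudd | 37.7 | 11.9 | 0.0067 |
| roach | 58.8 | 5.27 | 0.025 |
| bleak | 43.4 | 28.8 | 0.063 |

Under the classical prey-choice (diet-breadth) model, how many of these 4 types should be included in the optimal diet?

3

E/h in descending order: roach 11.2, sticklebacks 4.66, rudd 3.17, bleak 1.51 kJ/s. The optimal diet is the largest prefix of this list for which every included type satisfies E_i/h_i > R on the types above it.
Rate on top 1: 1.299. sticklebacks: 4.66 > 1.299 → include.
Rate on top 2: 1.767. rudd: 3.17 > 1.767 → include.
Rate on top 3: 1.847. bleak: 1.51 < 1.847 → exclude; stop.
Optimal diet: roach, sticklebacks, rudd — 3 of 4 types.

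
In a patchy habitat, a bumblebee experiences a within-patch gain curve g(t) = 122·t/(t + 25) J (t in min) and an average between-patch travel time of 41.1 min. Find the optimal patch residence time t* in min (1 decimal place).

By the marginal value theorem, leave when the instantaneous gain rate g'(t) equals the habitat-wide average g(t)/(T + t).
g'(t) = 122·25/(t + 25)². Setting 122·25/(t+25)² = 122t/[(t+25)(41.1+t)] gives 25(41.1+t) = t(t+25), so t² = 25×41.1 = 1028.
t* = √1028 = 32.05 min.

32.1 min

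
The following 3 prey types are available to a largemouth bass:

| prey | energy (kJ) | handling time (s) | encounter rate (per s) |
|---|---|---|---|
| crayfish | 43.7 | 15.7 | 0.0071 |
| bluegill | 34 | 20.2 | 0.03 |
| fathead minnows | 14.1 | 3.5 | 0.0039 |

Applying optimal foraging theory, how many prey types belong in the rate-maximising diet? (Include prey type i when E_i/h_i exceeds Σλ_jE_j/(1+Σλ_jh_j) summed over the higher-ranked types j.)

E/h in descending order: fathead minnows 4.03, crayfish 2.78, bluegill 1.68 kJ/s. The optimal diet is the largest prefix of this list for which every included type satisfies E_i/h_i > R on the types above it.
Rate on top 1: 0.05425. crayfish: 2.78 > 0.05425 → include.
Rate on top 2: 0.3246. bluegill: 1.68 > 0.3246 → include.
Optimal diet: fathead minnows, crayfish, bluegill — 3 of 3 types.

3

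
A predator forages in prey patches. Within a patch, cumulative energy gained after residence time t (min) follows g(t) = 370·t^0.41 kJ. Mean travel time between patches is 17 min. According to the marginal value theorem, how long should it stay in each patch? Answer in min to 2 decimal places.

11.81 min

Maximise g(t)/(T+t): set derivative to zero → g'(t)(T+t) = g(t).
g'(t) = 0.41·370·t^-0.59. Setting 0.41·370·t^-0.59 = 370·t^0.41/(17+t) gives 0.41(17+t) = t, so 0.59·t = 0.41×17.
t* = 0.41×17/0.59 = 11.81 min.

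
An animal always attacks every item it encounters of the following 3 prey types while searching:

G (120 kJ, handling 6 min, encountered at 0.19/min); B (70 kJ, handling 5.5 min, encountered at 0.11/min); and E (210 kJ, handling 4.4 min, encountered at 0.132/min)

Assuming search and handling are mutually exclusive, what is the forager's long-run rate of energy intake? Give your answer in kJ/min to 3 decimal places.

R = (0.19×120 + 0.11×70 + 0.132×210) / (1 + 0.19×6 + 0.11×5.5 + 0.132×4.4) = 58.22/3.326 = 17.51 kJ/min.

17.506 kJ/min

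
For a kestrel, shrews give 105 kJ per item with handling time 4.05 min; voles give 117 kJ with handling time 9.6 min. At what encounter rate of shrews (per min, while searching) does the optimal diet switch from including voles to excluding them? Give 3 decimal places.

0.219 per min

Drop voles once their profitability E₂/h₂ falls below the rate achievable on shrews alone: E₂/h₂ = λE₁/(1 + λh₁).
Solve for λ: λE₁h₂ = E₂(1 + λh₁) → λ(E₁h₂ − E₂h₁) = E₂ → λ = E₂/(E₁h₂ − E₂h₁).
λ = 117/(105×9.6 − 117×4.05) = 117/534.2 = 0.219 per min.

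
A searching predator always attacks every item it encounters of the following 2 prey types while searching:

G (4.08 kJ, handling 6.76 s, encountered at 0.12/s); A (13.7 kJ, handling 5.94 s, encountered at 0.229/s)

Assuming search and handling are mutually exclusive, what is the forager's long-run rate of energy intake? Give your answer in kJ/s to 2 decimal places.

1.14 kJ/s

R = (0.12×4.08 + 0.229×13.7) / (1 + 0.12×6.76 + 0.229×5.94) = 3.627/3.171 = 1.144 kJ/s.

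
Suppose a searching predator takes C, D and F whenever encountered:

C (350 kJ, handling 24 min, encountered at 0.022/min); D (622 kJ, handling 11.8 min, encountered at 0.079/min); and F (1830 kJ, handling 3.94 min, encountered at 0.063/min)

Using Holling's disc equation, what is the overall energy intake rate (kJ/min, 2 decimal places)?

63.55 kJ/min

R = Σλ_iE_i / (1 + Σλ_ih_i)
Numerator: 0.022×350 + 0.079×622 + 0.063×1830 = 172.1
Denominator: 1 + 0.022×24 + 0.079×11.8 + 0.063×3.94 = 2.708
R = 172.1/2.708 = 63.55 kJ/min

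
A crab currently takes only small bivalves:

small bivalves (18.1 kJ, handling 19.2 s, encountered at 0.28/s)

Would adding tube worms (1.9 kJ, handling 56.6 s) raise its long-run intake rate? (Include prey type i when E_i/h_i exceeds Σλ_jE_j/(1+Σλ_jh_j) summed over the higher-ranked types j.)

No

On small bivalves alone, R = ΣλE/(1+Σλh) = 5.068/6.376 = 0.7949 kJ/s.
Profitability of tube worms: 1.9/56.6 = 0.03357 kJ/s.
Since 0.03357 < R, time spent handling tube worms is better spent searching.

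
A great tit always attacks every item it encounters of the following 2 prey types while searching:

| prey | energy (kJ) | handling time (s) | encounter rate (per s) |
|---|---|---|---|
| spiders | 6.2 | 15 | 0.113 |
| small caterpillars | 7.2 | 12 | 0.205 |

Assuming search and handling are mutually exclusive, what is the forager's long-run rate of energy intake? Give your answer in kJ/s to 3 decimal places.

R = Σλ_iE_i / (1 + Σλ_ih_i)
Numerator: 0.113×6.2 + 0.205×7.2 = 2.177
Denominator: 1 + 0.113×15 + 0.205×12 = 5.155
R = 2.177/5.155 = 0.4222 kJ/s

0.422 kJ/s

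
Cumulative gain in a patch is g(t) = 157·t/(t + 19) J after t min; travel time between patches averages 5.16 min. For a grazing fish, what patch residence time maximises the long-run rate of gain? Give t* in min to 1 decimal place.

By the marginal value theorem, leave when the instantaneous gain rate g'(t) equals the habitat-wide average g(t)/(T + t).
g'(t) = 157·19/(t + 19)². Setting 157·19/(t+19)² = 157t/[(t+19)(5.16+t)] gives 19(5.16+t) = t(t+19), so t² = 19×5.16 = 98.04.
t* = √98.04 = 9.902 min.

9.9 min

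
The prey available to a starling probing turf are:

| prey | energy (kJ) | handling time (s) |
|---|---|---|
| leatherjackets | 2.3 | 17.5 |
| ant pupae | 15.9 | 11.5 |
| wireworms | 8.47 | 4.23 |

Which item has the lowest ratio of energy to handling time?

leatherjackets

In descending order of E/h:
wireworms: 8.47/4.23 = 2 kJ/s
ant pupae: 15.9/11.5 = 1.38 kJ/s
leatherjackets: 2.3/17.5 = 0.131 kJ/s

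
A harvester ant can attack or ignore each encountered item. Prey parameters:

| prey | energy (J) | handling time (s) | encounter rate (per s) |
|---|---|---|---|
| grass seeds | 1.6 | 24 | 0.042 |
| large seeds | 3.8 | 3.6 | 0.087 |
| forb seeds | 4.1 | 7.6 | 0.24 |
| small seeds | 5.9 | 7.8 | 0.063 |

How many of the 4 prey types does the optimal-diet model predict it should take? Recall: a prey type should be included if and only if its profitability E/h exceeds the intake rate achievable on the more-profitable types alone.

3

E/h in descending order: large seeds 1.06, small seeds 0.756, forb seeds 0.539, grass seeds 0.0667 J/s. The optimal diet is the largest prefix of this list for which every included type satisfies E_i/h_i > R on the types above it.
Rate on top 1: 0.2518. small seeds: 0.756 > 0.2518 → include.
Rate on top 2: 0.3892. forb seeds: 0.539 > 0.3892 → include.
Rate on top 3: 0.4647. grass seeds: 0.0667 < 0.4647 → exclude; stop.
Optimal diet: large seeds, small seeds, forb seeds — 3 of 4 types.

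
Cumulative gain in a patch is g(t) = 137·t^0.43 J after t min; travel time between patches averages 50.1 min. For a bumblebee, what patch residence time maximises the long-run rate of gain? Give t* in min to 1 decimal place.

37.8 min

Optimal t* satisfies g'(t*) = g(t*)/(T + t*).
g'(t) = 0.43·137·t^-0.57. Setting 0.43·137·t^-0.57 = 137·t^0.43/(50.1+t) gives 0.43(50.1+t) = t, so 0.57·t = 0.43×50.1.
t* = 0.43×50.1/0.57 = 37.79 min.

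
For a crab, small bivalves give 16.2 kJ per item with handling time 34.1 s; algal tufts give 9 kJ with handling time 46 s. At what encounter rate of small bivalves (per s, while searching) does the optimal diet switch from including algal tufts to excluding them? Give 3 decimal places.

Drop algal tufts once their profitability E₂/h₂ falls below the rate achievable on small bivalves alone: E₂/h₂ = λE₁/(1 + λh₁).
Solve for λ: λE₁h₂ = E₂(1 + λh₁) → λ(E₁h₂ − E₂h₁) = E₂ → λ = E₂/(E₁h₂ − E₂h₁).
λ = 9/(16.2×46 − 9×34.1) = 9/438.3 = 0.02053 per s.

0.021 per s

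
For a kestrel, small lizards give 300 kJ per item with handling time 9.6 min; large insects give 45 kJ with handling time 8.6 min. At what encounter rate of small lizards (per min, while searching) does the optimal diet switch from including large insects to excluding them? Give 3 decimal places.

At the threshold, the rate on small lizards alone equals the profitability of large insects: λ·300/(1 + λ·9.6) = 45/8.6 = 5.233.
Rearranging, λ(300 − 5.233×9.6) = 5.233, so λ = 5.233/249.8 = 0.02095 per min.

0.021 per min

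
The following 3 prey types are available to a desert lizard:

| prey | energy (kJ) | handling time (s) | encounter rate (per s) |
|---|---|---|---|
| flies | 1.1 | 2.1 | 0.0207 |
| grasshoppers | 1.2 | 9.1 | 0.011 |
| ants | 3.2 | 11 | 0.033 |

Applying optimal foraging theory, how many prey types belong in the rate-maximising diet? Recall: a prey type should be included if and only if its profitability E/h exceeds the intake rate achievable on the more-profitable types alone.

E/h in descending order: flies 0.524, ants 0.291, grasshoppers 0.132 kJ/s. The optimal diet is the largest prefix of this list for which every included type satisfies E_i/h_i > R on the types above it.
Rate on top 1: 0.02182. ants: 0.291 > 0.02182 → include.
Rate on top 2: 0.09127. grasshoppers: 0.132 > 0.09127 → include.
Optimal diet: flies, ants, grasshoppers — 3 of 3 types.

3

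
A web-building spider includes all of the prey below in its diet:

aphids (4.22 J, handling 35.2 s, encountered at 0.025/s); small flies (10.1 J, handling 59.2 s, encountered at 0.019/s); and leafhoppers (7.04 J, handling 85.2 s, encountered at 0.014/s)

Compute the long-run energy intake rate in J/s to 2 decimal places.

Energy encountered per unit search time: 0.025×4.22 + 0.019×10.1 + 0.014×7.04 = 0.396 J/s.
Handling time per unit search time: 0.025×35.2 + 0.019×59.2 + 0.014×85.2 = 3.198.
Rate = 0.396/(1 + 3.198) = 0.09433 J/s.

0.09 J/s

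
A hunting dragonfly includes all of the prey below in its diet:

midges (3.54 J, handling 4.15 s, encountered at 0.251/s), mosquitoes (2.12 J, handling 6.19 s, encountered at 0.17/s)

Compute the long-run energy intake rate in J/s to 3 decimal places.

0.404 J/s

R = (0.251×3.54 + 0.17×2.12) / (1 + 0.251×4.15 + 0.17×6.19) = 1.249/3.094 = 0.4037 J/s.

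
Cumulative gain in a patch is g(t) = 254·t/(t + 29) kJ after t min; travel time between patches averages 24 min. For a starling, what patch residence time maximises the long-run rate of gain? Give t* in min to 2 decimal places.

26.38 min

Optimal t* satisfies g'(t*) = g(t*)/(T + t*).
g'(t) = 254·29/(t + 29)². Setting 254·29/(t+29)² = 254t/[(t+29)(24+t)] gives 29(24+t) = t(t+29), so t² = 29×24 = 696.
t* = √696 = 26.38 min.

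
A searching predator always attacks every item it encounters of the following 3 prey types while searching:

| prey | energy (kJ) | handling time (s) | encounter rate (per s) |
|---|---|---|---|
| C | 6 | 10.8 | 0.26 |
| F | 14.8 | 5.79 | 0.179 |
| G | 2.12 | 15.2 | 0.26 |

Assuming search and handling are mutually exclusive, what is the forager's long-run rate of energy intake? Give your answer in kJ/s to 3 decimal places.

0.541 kJ/s

R = (0.26×6 + 0.179×14.8 + 0.26×2.12) / (1 + 0.26×10.8 + 0.179×5.79 + 0.26×15.2) = 4.76/8.796 = 0.5412 kJ/s.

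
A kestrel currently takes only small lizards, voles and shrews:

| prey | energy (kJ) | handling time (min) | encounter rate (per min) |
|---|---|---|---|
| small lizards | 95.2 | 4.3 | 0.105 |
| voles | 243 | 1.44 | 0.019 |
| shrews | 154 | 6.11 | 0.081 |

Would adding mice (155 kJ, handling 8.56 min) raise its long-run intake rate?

Intake rate on the current diet: R = (0.105×95.2 + 0.019×243 + 0.081×154) / (1 + 0.105×4.3 + 0.019×1.44 + 0.081×6.11) = 27.09/1.974 = 13.72 kJ/min.
mice: E/h = 155/8.56 = 18.11 kJ/min.
Since 18.11 > R, including mice increases the long-run rate.

Yes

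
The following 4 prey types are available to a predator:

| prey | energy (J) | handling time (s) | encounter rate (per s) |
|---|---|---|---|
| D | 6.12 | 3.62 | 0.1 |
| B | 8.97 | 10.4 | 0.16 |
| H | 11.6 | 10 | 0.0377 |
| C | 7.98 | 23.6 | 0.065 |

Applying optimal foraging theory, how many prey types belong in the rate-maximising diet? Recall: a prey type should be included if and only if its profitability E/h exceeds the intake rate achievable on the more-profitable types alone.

3

Profitabilities (E/h, J/s): D 1.69, H 1.16, B 0.863, C 0.338. Add prey in this order while the next type's profitability exceeds the intake rate on those already taken.
Rate on top 1: 0.4493. H: 1.16 > 0.4493 → include.
Rate on top 2: 0.6034. B: 0.863 > 0.6034 → include.
Rate on top 3: 0.7301. C: 0.338 < 0.7301 → exclude; stop.
Optimal diet: D, H, B — 3 of 4 types.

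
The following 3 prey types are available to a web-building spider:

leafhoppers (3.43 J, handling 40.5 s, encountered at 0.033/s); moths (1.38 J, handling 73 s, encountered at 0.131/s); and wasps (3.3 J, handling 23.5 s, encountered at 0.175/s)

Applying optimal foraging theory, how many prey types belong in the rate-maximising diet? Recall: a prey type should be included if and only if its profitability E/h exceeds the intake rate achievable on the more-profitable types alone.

E/h in descending order: wasps 0.14, leafhoppers 0.0847, moths 0.0189 J/s. The optimal diet is the largest prefix of this list for which every included type satisfies E_i/h_i > R on the types above it.
Rate on top 1: 0.113. leafhoppers: 0.0847 < 0.113 → exclude; stop.
Optimal diet: wasps — 1 of 3 types.

1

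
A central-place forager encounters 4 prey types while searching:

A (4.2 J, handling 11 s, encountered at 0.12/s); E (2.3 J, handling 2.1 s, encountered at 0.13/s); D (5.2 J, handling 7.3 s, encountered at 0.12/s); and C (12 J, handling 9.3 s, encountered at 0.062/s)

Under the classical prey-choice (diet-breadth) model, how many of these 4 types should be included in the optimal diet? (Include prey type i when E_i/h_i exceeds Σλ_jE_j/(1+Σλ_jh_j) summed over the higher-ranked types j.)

Rank by E/h (J/s): C 1.29, E 1.1, D 0.712, A 0.382. Include each in turn until the next type's E/h falls below the running intake rate.
Rate on top 1: 0.4719. E: 1.1 > 0.4719 → include.
Rate on top 2: 0.5639. D: 0.712 > 0.5639 → include.
Rate on top 3: 0.6116. A: 0.382 < 0.6116 → exclude; stop.
Optimal diet: C, E, D — 3 of 4 types.

3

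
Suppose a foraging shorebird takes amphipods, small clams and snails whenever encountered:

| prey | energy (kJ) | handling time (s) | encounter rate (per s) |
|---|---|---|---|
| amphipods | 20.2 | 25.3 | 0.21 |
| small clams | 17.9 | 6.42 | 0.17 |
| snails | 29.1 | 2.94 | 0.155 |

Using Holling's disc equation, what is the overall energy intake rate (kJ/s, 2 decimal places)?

1.50 kJ/s

R = Σλ_iE_i / (1 + Σλ_ih_i)
Numerator: 0.21×20.2 + 0.17×17.9 + 0.155×29.1 = 11.8
Denominator: 1 + 0.21×25.3 + 0.17×6.42 + 0.155×2.94 = 7.86
R = 11.8/7.86 = 1.501 kJ/s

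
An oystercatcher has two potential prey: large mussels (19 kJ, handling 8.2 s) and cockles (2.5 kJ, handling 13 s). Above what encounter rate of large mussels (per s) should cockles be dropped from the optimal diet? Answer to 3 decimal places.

Drop cockles once their profitability E₂/h₂ falls below the rate achievable on large mussels alone: E₂/h₂ = λE₁/(1 + λh₁).
Solve for λ: λE₁h₂ = E₂(1 + λh₁) → λ(E₁h₂ − E₂h₁) = E₂ → λ = E₂/(E₁h₂ − E₂h₁).
λ = 2.5/(19×13 − 2.5×8.2) = 2.5/226.5 = 0.01104 per s.

0.011 per s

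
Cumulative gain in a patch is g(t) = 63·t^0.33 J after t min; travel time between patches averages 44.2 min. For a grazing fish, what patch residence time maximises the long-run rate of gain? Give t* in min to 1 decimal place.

Optimal t* satisfies g'(t*) = g(t*)/(T + t*).
g'(t) = 0.33·63·t^-0.67. Setting 0.33·63·t^-0.67 = 63·t^0.33/(44.2+t) gives 0.33(44.2+t) = t, so 0.67·t = 0.33×44.2.
t* = 0.33×44.2/0.67 = 21.77 min.

21.8 min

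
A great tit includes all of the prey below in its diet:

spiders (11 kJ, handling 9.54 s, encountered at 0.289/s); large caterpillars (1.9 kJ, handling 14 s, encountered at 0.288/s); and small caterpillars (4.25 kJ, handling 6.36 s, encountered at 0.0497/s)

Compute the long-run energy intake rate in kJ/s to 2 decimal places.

0.49 kJ/s

R = (0.289×11 + 0.288×1.9 + 0.0497×4.25) / (1 + 0.289×9.54 + 0.288×14 + 0.0497×6.36) = 3.937/8.105 = 0.4858 kJ/s.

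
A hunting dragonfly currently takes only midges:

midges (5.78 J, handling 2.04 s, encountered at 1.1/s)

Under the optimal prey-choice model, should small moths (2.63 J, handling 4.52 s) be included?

On midges alone, R = ΣλE/(1+Σλh) = 6.358/3.244 = 1.96 J/s.
Profitability of small moths: 2.63/4.52 = 0.5819 J/s.
Since 0.5819 < R, time spent handling small moths is better spent searching.

No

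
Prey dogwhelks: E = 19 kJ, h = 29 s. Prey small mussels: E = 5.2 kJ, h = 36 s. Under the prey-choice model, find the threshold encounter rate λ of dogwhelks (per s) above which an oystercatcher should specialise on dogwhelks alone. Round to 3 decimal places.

The zero-one rule: include small mussels iff E₂/h₂ > λE₁/(1+λh₁). Equality gives the switch point.
λE₁h₂ = E₂ + λE₂h₁ ⇒ λ = E₂/(E₁h₂ − E₂h₁) = 5.2/(684 − 150.8) = 0.009752 per s.

0.010 per s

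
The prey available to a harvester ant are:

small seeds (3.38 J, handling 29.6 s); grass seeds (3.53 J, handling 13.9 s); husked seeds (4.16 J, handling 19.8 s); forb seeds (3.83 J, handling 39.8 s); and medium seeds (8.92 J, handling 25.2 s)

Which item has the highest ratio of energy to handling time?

medium seeds

Profitability E/h (J/s): small seeds = 3.38/29.6 = 0.114, grass seeds = 3.53/13.9 = 0.254, husked seeds = 4.16/19.8 = 0.21, forb seeds = 3.83/39.8 = 0.0962, medium seeds = 8.92/25.2 = 0.354.
Ranked: medium seeds > grass seeds > husked seeds > small seeds > forb seeds.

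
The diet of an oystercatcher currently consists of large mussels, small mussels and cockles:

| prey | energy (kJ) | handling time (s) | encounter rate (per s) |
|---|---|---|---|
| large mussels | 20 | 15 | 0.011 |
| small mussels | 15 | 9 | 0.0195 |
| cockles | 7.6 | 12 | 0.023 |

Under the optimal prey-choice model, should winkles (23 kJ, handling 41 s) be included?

Yes

On large mussels, small mussels and cockles alone, R = ΣλE/(1+Σλh) = 0.6873/1.617 = 0.4252 kJ/s.
Profitability of winkles: 23/41 = 0.561 kJ/s.
0.561 > 0.4252, so adding winkles raises the average — include it.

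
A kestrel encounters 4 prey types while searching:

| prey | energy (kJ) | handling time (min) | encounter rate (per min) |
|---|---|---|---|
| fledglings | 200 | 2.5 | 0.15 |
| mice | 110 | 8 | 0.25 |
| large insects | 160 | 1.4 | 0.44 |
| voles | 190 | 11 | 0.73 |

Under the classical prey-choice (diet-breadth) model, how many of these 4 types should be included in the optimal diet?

Profitabilities (E/h, kJ/min): large insects 114, fledglings 80, voles 17.3, mice 13.8. Add prey in this order while the next type's profitability exceeds the intake rate on those already taken.
Rate on top 1: 43.56. fledglings: 80 > 43.56 → include.
Rate on top 2: 50.43. voles: 17.3 < 50.43 → exclude; stop.
Optimal diet: large insects, fledglings — 2 of 4 types.

2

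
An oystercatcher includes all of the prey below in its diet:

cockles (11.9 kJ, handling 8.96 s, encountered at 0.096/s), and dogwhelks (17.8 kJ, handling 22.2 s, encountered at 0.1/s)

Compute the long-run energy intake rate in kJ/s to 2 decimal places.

R = Σλ_iE_i / (1 + Σλ_ih_i)
Numerator: 0.096×11.9 + 0.1×17.8 = 2.922
Denominator: 1 + 0.096×8.96 + 0.1×22.2 = 4.08
R = 2.922/4.08 = 0.7162 kJ/s

0.72 kJ/s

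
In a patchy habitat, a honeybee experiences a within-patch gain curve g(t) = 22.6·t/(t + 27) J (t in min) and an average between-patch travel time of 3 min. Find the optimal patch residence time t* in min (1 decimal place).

Maximise g(t)/(T+t): set derivative to zero → g'(t)(T+t) = g(t).
g'(t) = 22.6·27/(t + 27)². Setting 22.6·27/(t+27)² = 22.6t/[(t+27)(3+t)] gives 27(3+t) = t(t+27), so t² = 27×3 = 81.
t* = √81 = 9 min.

9.0 min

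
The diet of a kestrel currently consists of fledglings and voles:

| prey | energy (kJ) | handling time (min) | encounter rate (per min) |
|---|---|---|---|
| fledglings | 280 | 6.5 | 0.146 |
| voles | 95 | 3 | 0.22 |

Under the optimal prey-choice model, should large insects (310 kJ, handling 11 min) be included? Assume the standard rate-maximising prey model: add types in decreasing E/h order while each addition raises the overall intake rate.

Yes

Current rate: (0.146×280 + 0.22×95)/(1 + 0.146×6.5 + 0.22×3) = 23.68 kJ/min.
large insects: E/h = 310/11 = 28.18 kJ/min.
28.18 > 23.68, so adding large insects raises the average — include it.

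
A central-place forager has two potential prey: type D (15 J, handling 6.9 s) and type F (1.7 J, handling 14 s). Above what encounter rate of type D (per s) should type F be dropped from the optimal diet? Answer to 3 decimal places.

0.009 per s

Drop type F once their profitability E₂/h₂ falls below the rate achievable on type D alone: E₂/h₂ = λE₁/(1 + λh₁).
Solve for λ: λE₁h₂ = E₂(1 + λh₁) → λ(E₁h₂ − E₂h₁) = E₂ → λ = E₂/(E₁h₂ − E₂h₁).
λ = 1.7/(15×14 − 1.7×6.9) = 1.7/198.3 = 0.008574 per s.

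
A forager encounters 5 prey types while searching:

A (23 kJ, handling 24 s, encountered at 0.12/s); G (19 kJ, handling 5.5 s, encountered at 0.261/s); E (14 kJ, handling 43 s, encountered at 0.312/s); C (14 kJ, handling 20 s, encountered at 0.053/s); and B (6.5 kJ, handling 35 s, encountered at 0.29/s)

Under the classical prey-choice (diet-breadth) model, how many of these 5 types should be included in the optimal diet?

Profitabilities (E/h, kJ/s): G 3.45, A 0.958, C 0.7, E 0.326, B 0.186. Add prey in this order while the next type's profitability exceeds the intake rate on those already taken.
Rate on top 1: 2.036. A: 0.958 < 2.036 → exclude; stop.
Optimal diet: G — 1 of 5 types.

1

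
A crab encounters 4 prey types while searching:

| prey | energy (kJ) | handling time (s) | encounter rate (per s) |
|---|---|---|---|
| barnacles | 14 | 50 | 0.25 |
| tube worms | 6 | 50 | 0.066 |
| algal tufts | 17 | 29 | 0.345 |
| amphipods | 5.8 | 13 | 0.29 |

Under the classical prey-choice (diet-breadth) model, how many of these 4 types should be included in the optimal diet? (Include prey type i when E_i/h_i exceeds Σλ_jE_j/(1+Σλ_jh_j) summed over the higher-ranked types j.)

1

Rank by E/h (kJ/s): algal tufts 0.586, amphipods 0.446, barnacles 0.28, tube worms 0.12. Include each in turn until the next type's E/h falls below the running intake rate.
Rate on top 1: 0.5329. amphipods: 0.446 < 0.5329 → exclude; stop.
Optimal diet: algal tufts — 1 of 4 types.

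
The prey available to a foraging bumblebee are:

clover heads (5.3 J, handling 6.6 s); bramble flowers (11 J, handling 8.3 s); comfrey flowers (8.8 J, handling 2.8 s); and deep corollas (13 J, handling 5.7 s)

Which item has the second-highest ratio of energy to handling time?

Profitability E/h (J/s): clover heads = 5.3/6.6 = 0.803, bramble flowers = 11/8.3 = 1.33, comfrey flowers = 8.8/2.8 = 3.14, deep corollas = 13/5.7 = 2.28.
Ranked: comfrey flowers > deep corollas > bramble flowers > clover heads.

deep corollas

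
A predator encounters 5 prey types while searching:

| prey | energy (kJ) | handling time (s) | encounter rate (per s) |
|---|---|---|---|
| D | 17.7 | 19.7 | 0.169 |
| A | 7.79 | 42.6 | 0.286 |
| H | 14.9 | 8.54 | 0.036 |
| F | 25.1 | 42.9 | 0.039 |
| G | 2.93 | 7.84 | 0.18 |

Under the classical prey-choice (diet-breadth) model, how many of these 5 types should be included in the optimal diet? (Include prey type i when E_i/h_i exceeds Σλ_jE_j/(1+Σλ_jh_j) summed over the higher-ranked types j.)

2

Rank by E/h (kJ/s): H 1.74, D 0.898, F 0.585, G 0.374, A 0.183. Include each in turn until the next type's E/h falls below the running intake rate.
Rate on top 1: 0.4103. D: 0.898 > 0.4103 → include.
Rate on top 2: 0.7608. F: 0.585 < 0.7608 → exclude; stop.
Optimal diet: H, D — 2 of 5 types.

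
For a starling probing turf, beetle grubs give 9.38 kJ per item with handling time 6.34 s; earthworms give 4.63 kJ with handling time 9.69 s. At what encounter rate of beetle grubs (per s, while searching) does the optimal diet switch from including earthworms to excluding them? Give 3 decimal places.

At the threshold, the rate on beetle grubs alone equals the profitability of earthworms: λ·9.38/(1 + λ·6.34) = 4.63/9.69 = 0.4778.
Rearranging, λ(9.38 − 0.4778×6.34) = 0.4778, so λ = 0.4778/6.351 = 0.07524 per s.

0.075 per s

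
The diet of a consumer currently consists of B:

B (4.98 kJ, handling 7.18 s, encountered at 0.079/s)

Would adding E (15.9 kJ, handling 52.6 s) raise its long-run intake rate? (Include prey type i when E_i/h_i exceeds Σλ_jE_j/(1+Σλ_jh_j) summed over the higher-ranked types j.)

On B alone, R = ΣλE/(1+Σλh) = 0.3934/1.567 = 0.251 kJ/s.
Profitability of E: 15.9/52.6 = 0.3023 kJ/s.
0.3023 > 0.251, so adding E raises the average — include it.

Yes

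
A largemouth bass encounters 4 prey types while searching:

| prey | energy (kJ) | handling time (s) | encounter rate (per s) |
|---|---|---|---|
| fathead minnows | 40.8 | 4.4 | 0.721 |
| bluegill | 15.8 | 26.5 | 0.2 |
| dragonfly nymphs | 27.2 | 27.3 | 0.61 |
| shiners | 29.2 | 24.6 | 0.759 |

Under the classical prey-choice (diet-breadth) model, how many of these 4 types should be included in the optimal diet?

1

Rank by E/h (kJ/s): fathead minnows 9.27, shiners 1.19, dragonfly nymphs 0.996, bluegill 0.596. Include each in turn until the next type's E/h falls below the running intake rate.
Rate on top 1: 7.05. shiners: 1.19 < 7.05 → exclude; stop.
Optimal diet: fathead minnows — 1 of 4 types.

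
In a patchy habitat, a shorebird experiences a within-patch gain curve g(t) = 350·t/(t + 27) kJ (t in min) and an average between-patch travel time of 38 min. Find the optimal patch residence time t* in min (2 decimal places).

Maximise g(t)/(T+t): set derivative to zero → g'(t)(T+t) = g(t).
g'(t) = 350·27/(t + 27)². Setting 350·27/(t+27)² = 350t/[(t+27)(38+t)] gives 27(38+t) = t(t+27), so t² = 27×38 = 1026.
t* = √1026 = 32.03 min.

32.03 min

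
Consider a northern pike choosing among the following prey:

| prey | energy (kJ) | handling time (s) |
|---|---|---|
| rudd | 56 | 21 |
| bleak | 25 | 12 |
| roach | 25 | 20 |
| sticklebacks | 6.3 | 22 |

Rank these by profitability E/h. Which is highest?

Profitability E/h (kJ/s): rudd = 56/21 = 2.67, bleak = 25/12 = 2.08, roach = 25/20 = 1.25, sticklebacks = 6.3/22 = 0.286.
Ranked: rudd > bleak > roach > sticklebacks.

rudd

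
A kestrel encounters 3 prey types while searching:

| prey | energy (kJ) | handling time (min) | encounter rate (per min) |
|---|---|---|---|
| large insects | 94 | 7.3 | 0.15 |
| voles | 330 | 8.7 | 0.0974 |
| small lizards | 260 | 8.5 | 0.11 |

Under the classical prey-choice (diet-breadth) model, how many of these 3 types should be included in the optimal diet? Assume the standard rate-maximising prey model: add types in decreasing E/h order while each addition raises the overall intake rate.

Profitabilities (E/h, kJ/min): voles 37.9, small lizards 30.6, large insects 12.9. Add prey in this order while the next type's profitability exceeds the intake rate on those already taken.
Rate on top 1: 17.4. small lizards: 30.6 > 17.4 → include.
Rate on top 2: 21.83. large insects: 12.9 < 21.83 → exclude; stop.
Optimal diet: voles, small lizards — 2 of 3 types.

2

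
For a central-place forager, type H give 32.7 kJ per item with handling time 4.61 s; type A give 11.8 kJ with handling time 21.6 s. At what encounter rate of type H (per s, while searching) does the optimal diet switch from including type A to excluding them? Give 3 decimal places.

0.018 per s

The zero-one rule: include type A iff E₂/h₂ > λE₁/(1+λh₁). Equality gives the switch point.
λE₁h₂ = E₂ + λE₂h₁ ⇒ λ = E₂/(E₁h₂ − E₂h₁) = 11.8/(706.3 − 54.4) = 0.0181 per s.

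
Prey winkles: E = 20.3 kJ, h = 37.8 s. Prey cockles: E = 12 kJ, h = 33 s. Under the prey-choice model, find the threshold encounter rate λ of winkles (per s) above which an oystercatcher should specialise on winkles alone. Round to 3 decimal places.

0.055 per s

The zero-one rule: include cockles iff E₂/h₂ > λE₁/(1+λh₁). Equality gives the switch point.
λE₁h₂ = E₂ + λE₂h₁ ⇒ λ = E₂/(E₁h₂ − E₂h₁) = 12/(669.9 − 453.6) = 0.05548 per s.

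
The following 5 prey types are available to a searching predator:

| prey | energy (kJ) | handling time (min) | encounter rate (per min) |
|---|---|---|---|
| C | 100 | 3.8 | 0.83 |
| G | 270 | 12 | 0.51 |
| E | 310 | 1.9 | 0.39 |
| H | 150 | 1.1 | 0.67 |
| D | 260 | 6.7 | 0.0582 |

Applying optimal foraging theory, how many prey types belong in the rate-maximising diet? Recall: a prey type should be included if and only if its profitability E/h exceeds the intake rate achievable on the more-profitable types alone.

Rank by E/h (kJ/min): E 163, H 136, D 38.8, C 26.3, G 22.5. Include each in turn until the next type's E/h falls below the running intake rate.
Rate on top 1: 69.44. H: 136 > 69.44 → include.
Rate on top 2: 89.35. D: 38.8 < 89.35 → exclude; stop.
Optimal diet: E, H — 2 of 5 types.

2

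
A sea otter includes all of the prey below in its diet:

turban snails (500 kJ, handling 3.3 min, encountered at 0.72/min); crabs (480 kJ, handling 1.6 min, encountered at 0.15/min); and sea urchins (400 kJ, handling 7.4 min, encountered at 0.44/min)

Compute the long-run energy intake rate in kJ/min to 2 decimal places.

88.47 kJ/min

R = (0.72×500 + 0.15×480 + 0.44×400) / (1 + 0.72×3.3 + 0.15×1.6 + 0.44×7.4) = 608/6.872 = 88.47 kJ/min.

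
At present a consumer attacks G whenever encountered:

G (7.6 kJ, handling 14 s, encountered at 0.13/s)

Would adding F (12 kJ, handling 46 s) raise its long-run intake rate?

No

On G alone, R = ΣλE/(1+Σλh) = 0.988/2.82 = 0.3504 kJ/s.
Profitability of F: 12/46 = 0.2609 kJ/s.
0.2609 < 0.3504, so adding F would lower the average — exclude it.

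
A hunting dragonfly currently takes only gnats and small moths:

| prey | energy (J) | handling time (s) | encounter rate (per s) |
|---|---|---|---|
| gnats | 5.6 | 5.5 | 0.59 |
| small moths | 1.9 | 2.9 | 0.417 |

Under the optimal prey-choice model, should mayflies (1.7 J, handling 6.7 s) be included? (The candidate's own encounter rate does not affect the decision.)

On gnats and small moths alone, R = ΣλE/(1+Σλh) = 4.096/5.454 = 0.751 J/s.
mayflies: E/h = 1.7/6.7 = 0.2537 J/s.
Since 0.2537 < R, time spent handling mayflies is better spent searching.

No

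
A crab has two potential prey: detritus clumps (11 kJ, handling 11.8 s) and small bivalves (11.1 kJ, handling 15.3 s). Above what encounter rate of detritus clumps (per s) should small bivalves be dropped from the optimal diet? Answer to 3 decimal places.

0.297 per s

Drop small bivalves once their profitability E₂/h₂ falls below the rate achievable on detritus clumps alone: E₂/h₂ = λE₁/(1 + λh₁).
Solve for λ: λE₁h₂ = E₂(1 + λh₁) → λ(E₁h₂ − E₂h₁) = E₂ → λ = E₂/(E₁h₂ − E₂h₁).
λ = 11.1/(11×15.3 − 11.1×11.8) = 11.1/37.32 = 0.2974 per s.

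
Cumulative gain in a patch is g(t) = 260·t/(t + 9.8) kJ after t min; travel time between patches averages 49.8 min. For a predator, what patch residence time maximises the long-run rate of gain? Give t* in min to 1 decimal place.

Maximise g(t)/(T+t): set derivative to zero → g'(t)(T+t) = g(t).
g'(t) = 260·9.8/(t + 9.8)². Setting 260·9.8/(t+9.8)² = 260t/[(t+9.8)(49.8+t)] gives 9.8(49.8+t) = t(t+9.8), so t² = 9.8×49.8 = 488.
t* = √488 = 22.09 min.

22.1 min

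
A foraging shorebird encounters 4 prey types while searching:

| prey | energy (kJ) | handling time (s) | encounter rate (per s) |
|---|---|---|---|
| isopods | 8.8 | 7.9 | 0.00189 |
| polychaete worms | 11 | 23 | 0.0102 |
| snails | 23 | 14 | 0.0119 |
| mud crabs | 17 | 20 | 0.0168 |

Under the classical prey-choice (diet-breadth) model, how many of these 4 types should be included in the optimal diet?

4

Rank by E/h (kJ/s): snails 1.64, isopods 1.11, mud crabs 0.85, polychaete worms 0.478. Include each in turn until the next type's E/h falls below the running intake rate.
Rate on top 1: 0.2346. isopods: 1.11 > 0.2346 → include.
Rate on top 2: 0.2457. mud crabs: 0.85 > 0.2457 → include.
Rate on top 3: 0.3795. polychaete worms: 0.478 > 0.3795 → include.
Optimal diet: snails, isopods, mud crabs, polychaete worms — 4 of 4 types.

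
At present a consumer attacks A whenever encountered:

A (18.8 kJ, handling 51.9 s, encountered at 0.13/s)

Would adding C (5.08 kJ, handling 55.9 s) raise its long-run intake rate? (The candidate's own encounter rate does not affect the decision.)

Current rate: (0.13×18.8)/(1 + 0.13×51.9) = 0.3155 kJ/s.
C: E/h = 5.08/55.9 = 0.09088 kJ/s.
0.09088 < 0.3155, so adding C would lower the average — exclude it.

No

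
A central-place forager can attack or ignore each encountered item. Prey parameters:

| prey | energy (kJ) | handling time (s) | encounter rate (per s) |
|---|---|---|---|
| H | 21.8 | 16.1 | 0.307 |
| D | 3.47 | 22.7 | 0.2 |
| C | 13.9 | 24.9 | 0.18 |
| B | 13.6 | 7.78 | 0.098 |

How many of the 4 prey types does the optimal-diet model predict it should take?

2

E/h in descending order: B 1.75, H 1.35, C 0.558, D 0.153 kJ/s. The optimal diet is the largest prefix of this list for which every included type satisfies E_i/h_i > R on the types above it.
Rate on top 1: 0.7562. H: 1.35 > 0.7562 → include.
Rate on top 2: 1.197. C: 0.558 < 1.197 → exclude; stop.
Optimal diet: B, H — 2 of 4 types.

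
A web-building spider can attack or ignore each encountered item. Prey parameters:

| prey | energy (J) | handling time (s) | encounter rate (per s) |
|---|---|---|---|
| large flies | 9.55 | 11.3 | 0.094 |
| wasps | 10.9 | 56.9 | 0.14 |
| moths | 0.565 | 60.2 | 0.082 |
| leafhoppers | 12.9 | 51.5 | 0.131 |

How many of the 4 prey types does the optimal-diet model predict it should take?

Profitabilities (E/h, J/s): large flies 0.845, leafhoppers 0.25, wasps 0.192, moths 0.00939. Add prey in this order while the next type's profitability exceeds the intake rate on those already taken.
Rate on top 1: 0.4353. leafhoppers: 0.25 < 0.4353 → exclude; stop.
Optimal diet: large flies — 1 of 4 types.

1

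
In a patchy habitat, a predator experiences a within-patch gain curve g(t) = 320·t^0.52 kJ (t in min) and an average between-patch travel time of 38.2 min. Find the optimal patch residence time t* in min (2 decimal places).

Optimal t* satisfies g'(t*) = g(t*)/(T + t*).
g'(t) = 0.52·320·t^-0.48. Setting 0.52·320·t^-0.48 = 320·t^0.52/(38.2+t) gives 0.52(38.2+t) = t, so 0.48·t = 0.52×38.2.
t* = 0.52×38.2/0.48 = 41.38 min.

41.38 min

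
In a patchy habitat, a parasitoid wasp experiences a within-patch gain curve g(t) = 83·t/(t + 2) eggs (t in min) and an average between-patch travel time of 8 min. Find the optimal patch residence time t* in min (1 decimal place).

Maximise g(t)/(T+t): set derivative to zero → g'(t)(T+t) = g(t).
g'(t) = 83·2/(t + 2)². Setting 83·2/(t+2)² = 83t/[(t+2)(8+t)] gives 2(8+t) = t(t+2), so t² = 2×8 = 16.
t* = √16 = 4 min.

4.0 min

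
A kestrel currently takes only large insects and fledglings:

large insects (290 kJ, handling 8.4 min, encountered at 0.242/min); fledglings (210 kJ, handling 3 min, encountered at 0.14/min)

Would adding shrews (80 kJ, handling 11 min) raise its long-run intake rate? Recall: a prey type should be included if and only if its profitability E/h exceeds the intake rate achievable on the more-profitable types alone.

No

Intake rate on the current diet: R = (0.242×290 + 0.14×210) / (1 + 0.242×8.4 + 0.14×3) = 99.58/3.453 = 28.84 kJ/min.
Profitability of shrews: 80/11 = 7.273 kJ/min.
Since 7.273 < R, time spent handling shrews is better spent searching.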